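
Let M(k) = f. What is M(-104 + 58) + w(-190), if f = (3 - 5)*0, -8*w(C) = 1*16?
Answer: -2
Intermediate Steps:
w(C) = -2 (w(C) = -16/8 = -⅛*16 = -2)
f = 0 (f = -2*0 = 0)
M(k) = 0
M(-104 + 58) + w(-190) = 0 - 2 = -2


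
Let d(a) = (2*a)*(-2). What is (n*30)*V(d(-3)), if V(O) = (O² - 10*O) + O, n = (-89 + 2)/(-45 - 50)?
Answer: 18792/19 ≈ 989.05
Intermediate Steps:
n = 87/95 (n = -87/(-95) = -87*(-1/95) = 87/95 ≈ 0.91579)
d(a) = -4*a
V(O) = O² - 9*O
(n*30)*V(d(-3)) = ((87/95)*30)*((-4*(-3))*(-9 - 4*(-3))) = 522*(12*(-9 + 12))/19 = 522*(12*3)/19 = (522/19)*36 = 18792/19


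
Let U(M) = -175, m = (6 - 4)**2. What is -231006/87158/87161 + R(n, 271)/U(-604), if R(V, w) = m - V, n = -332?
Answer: -182325570087/94959730475 ≈ -1.9200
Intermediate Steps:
m = 4 (m = 2**2 = 4)
R(V, w) = 4 - V
-231006/87158/87161 + R(n, 271)/U(-604) = -231006/87158/87161 + (4 - 1*(-332))/(-175) = -231006*1/87158*(1/87161) + (4 + 332)*(-1/175) = -115503/43579*1/87161 + 336*(-1/175) = -115503/3798389219 - 48/25 = -182325570087/94959730475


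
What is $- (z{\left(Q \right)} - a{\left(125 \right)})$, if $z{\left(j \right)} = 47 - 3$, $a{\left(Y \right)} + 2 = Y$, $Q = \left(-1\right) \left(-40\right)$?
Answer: $79$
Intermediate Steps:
$Q = 40$
$a{\left(Y \right)} = -2 + Y$
$z{\left(j \right)} = 44$ ($z{\left(j \right)} = 47 - 3 = 44$)
$- (z{\left(Q \right)} - a{\left(125 \right)}) = - (44 - \left(-2 + 125\right)) = - (44 - 123) = \left(-1\right) \left(-79\right) = 79$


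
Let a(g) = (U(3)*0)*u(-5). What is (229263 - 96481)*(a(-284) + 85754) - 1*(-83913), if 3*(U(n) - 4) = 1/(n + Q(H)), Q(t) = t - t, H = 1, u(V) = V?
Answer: 11386671541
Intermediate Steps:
Q(t) = 0
U(n) = 4 + 1/(3*n) (U(n) = 4 + 1/(3*(n + 0)) = 4 + 1/(3*n))
a(g) = 0 (a(g) = ((4 + (1/3)/3)*0)*(-5) = ((4 + (1/3)*(1/3))*0)*(-5) = ((4 + 1/9)*0)*(-5) = ((37/9)*0)*(-5) = 0*(-5) = 0)
(229263 - 96481)*(a(-284) + 85754) - 1*(-83913) = (229263 - 96481)*(0 + 85754) - 1*(-83913) = 132782*85754 + 83913 = 11386587628 + 83913 = 11386671541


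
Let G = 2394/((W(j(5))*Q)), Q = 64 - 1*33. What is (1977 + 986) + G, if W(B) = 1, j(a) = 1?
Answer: 94247/31 ≈ 3040.2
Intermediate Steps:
Q = 31 (Q = 64 - 33 = 31)
G = 2394/31 (G = 2394/((1*31)) = 2394/31 ≈ 77.226)
(1977 + 986) + G = (1977 + 986) + 2394/31 = 2963 + 2394/31 = 94247/31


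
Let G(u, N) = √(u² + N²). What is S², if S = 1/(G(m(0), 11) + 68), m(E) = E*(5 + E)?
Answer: 1/6241 ≈ 0.00016023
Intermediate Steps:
G(u, N) = √(N² + u²)
S = 1/79 (S = 1/(√(11² + (0*(5 + 0))²) + 68) = 1/(√(121 + (0*5)²) + 68) = 1/(√(121 + 0²) + 68) = 1/(√(121 + 0) + 68) = 1/(√121 + 68) = 1/(11 + 68) = 1/79 ≈ 0.012658)
S² = (1/79)² = 1/6241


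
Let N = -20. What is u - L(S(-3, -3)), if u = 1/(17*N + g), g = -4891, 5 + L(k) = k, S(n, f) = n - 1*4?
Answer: 62771/5231 ≈ 12.000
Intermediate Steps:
S(n, f) = -4 + n (S(n, f) = n - 4 = -4 + n)
L(k) = -5 + k
u = -1/5231 (u = 1/(17*(-20) - 4891) = 1/(-340 - 4891) = 1/(-5231) = -1/5231 ≈ -0.00019117)
u - L(S(-3, -3)) = -1/5231 - (-5 + (-4 - 3)) = -1/5231 - (-5 - 7) = -1/5231 - 1*(-12) = -1/5231 + 12 = 62771/5231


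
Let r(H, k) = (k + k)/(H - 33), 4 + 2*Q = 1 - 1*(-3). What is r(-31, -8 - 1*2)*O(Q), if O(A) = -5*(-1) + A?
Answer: 25/16 ≈ 1.5625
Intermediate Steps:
Q = 0 (Q = -2 + (1 - 1*(-3))/2 = -2 + (1 + 3)/2 = -2 + (1/2)*4 = -2 + 2 = 0)
r(H, k) = 2*k/(-33 + H) (r(H, k) = (2*k)/(-33 + H) = 2*k/(-33 + H))
O(A) = 5 + A
r(-31, -8 - 1*2)*O(Q) = (2*(-8 - 1*2)/(-33 - 31))*(5 + 0) = (2*(-8 - 2)/(-64))*5 = (2*(-10)*(-1/64))*5 = (5/16)*5 = 25/16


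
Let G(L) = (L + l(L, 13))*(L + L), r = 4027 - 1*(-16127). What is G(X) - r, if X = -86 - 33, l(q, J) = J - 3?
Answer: 5788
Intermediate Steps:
r = 20154 (r = 4027 + 16127 = 20154)
l(q, J) = -3 + J
X = -119
G(L) = 2*L*(10 + L) (G(L) = (L + (-3 + 13))*(L + L) = (L + 10)*(2*L) = (10 + L)*(2*L) = 2*L*(10 + L))
G(X) - r = 2*(-119)*(10 - 119) - 1*20154 = 2*(-119)*(-109) - 20154 = 25942 - 20154 = 5788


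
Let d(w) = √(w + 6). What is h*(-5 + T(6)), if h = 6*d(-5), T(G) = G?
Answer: 6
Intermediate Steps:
d(w) = √(6 + w)
h = 6 (h = 6*√(6 - 5) = 6*√1 = 6*1 = 6)
h*(-5 + T(6)) = 6*(-5 + 6) = 6*1 = 6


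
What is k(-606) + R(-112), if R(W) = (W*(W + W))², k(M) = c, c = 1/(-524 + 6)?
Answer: 326033211391/518 ≈ 6.2941e+8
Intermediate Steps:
c = -1/518 (c = 1/(-518) = -1/518 ≈ -0.0019305)
k(M) = -1/518
R(W) = 4*W⁴ (R(W) = (W*(2*W))² = (2*W²)² = 4*W⁴)
k(-606) + R(-112) = -1/518 + 4*(-112)⁴ = -1/518 + 4*157351936 = -1/518 + 629407744 = 326033211391/518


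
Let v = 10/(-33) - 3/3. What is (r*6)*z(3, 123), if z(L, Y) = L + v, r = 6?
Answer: 672/11 ≈ 61.091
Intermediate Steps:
v = -43/33 (v = 10*(-1/33) - 3*⅓ = -10/33 - 1 = -43/33 ≈ -1.3030)
z(L, Y) = -43/33 + L (z(L, Y) = L - 43/33 = -43/33 + L)
(r*6)*z(3, 123) = (6*6)*(-43/33 + 3) = 36*(56/33) = 672/11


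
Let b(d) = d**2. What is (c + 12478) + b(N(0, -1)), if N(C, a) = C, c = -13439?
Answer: -961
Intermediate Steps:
(c + 12478) + b(N(0, -1)) = (-13439 + 12478) + 0**2 = -961 + 0 = -961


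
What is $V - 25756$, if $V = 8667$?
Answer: $-17089$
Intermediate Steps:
$V - 25756 = 8667 - 25756 = -17089$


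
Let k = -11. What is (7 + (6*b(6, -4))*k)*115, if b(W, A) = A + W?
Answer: -14375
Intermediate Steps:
(7 + (6*b(6, -4))*k)*115 = (7 + (6*(-4 + 6))*(-11))*115 = (7 + (6*2)*(-11))*115 = (7 + 12*(-11))*115 = (7 - 132)*115 = -125*115 = -14375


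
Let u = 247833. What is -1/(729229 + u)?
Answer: -1/977062 ≈ -1.0235e-6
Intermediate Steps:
-1/(729229 + u) = -1/(729229 + 247833) = -1/977062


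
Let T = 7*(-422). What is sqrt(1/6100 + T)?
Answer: I*sqrt(1099183339)/610 ≈ 54.351*I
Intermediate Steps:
T = -2954
sqrt(1/6100 + T) = sqrt(1/6100 - 2954) = sqrt(-18019399/6100) = I*sqrt(1099183339)/610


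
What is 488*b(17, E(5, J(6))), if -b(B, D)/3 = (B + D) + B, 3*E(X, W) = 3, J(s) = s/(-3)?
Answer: -51240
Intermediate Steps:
J(s) = -s/3 (J(s) = s*(-⅓) = -s/3)
E(X, W) = 1 (E(X, W) = (⅓)*3 = 1)
b(B, D) = -6*B - 3*D (b(B, D) = -3*((B + D) + B) = -3*(D + 2*B) = -6*B - 3*D)
488*b(17, E(5, J(6))) = 488*(-6*17 - 3*1) = 488*(-102 - 3) = 488*(-105) = -51240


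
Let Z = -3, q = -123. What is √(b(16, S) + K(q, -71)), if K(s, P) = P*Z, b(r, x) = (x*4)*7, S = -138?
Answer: I*√3651 ≈ 60.424*I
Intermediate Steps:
b(r, x) = 28*x (b(r, x) = (4*x)*7 = 28*x)
K(s, P) = -3*P (K(s, P) = P*(-3) = -3*P)
√(b(16, S) + K(q, -71)) = √(28*(-138) - 3*(-71)) = √(-3864 + 213) = √(-3651) = I*√3651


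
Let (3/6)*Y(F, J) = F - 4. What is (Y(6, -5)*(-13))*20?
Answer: -1040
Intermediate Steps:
Y(F, J) = -8 + 2*F (Y(F, J) = 2*(F - 4) = 2*(-4 + F) = -8 + 2*F)
(Y(6, -5)*(-13))*20 = ((-8 + 2*6)*(-13))*20 = ((-8 + 12)*(-13))*20 = (4*(-13))*20 = -52*20 = -1040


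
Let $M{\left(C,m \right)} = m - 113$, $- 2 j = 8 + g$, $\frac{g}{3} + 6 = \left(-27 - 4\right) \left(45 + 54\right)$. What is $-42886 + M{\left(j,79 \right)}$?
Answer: $-42920$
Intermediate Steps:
$g = -9225$ ($g = -18 + 3 \left(-27 - 4\right) \left(45 + 54\right) = -18 + 3 \left(\left(-31\right) 99\right) = -18 + 3 \left(-3069\right) = -18 - 9207 = -9225$)
$j = \frac{9217}{2}$ ($j = - \frac{8 - 9225}{2} = \left(- \frac{1}{2}\right) \left(-9217\right) = \frac{9217}{2} \approx 4608.5$)
$M{\left(C,m \right)} = -113 + m$
$-42886 + M{\left(j,79 \right)} = -42886 + \left(-113 + 79\right) = -42886 - 34 = -42920$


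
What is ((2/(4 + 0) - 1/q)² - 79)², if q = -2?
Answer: 6084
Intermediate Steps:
((2/(4 + 0) - 1/q)² - 79)² = ((2/(4 + 0) - 1/(-2))² - 79)² = ((2/4 - 1*(-½))² - 79)² = ((2*(¼) + ½)² - 79)² = ((½ + ½)² - 79)² = (1² - 79)² = (1 - 79)² = (-78)² = 6084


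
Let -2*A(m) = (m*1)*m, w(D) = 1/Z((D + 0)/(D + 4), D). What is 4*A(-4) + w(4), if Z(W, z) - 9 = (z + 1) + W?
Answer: -926/29 ≈ -31.931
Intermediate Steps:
Z(W, z) = 10 + W + z (Z(W, z) = 9 + ((z + 1) + W) = 9 + ((1 + z) + W) = 9 + (1 + W + z) = 10 + W + z)
w(D) = 1/(10 + D + D/(4 + D)) (w(D) = 1/(10 + (D + 0)/(D + 4) + D) = 1/(10 + D/(4 + D) + D) = 1/(10 + D + D/(4 + D)))
A(m) = -m**2/2 (A(m) = -m*1*m/2 = -m*m/2 = -m**2/2)
4*A(-4) + w(4) = 4*(-1/2*(-4)**2) + (4 + 4)/(4 + (4 + 4)*(10 + 4)) = 4*(-1/2*16) + 8/(4 + 8*14) = 4*(-8) + 8/(4 + 112) = -32 + 8/116 = -32 + (1/116)*8 = -32 + 2/29 = -926/29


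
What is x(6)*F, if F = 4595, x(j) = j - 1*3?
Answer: 13785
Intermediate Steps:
x(j) = -3 + j (x(j) = j - 3 = -3 + j)
x(6)*F = (-3 + 6)*4595 = 3*4595 = 13785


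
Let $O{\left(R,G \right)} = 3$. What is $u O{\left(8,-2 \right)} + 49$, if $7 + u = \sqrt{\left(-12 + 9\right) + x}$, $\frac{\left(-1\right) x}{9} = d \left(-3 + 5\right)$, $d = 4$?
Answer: $28 + 15 i \sqrt{3} \approx 28.0 + 25.981 i$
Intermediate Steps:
$x = -72$ ($x = - 9 \cdot 4 \left(-3 + 5\right) = - 9 \cdot 4 \cdot 2 = \left(-9\right) 8 = -72$)
$u = -7 + 5 i \sqrt{3}$ ($u = -7 + \sqrt{\left(-12 + 9\right) - 72} = -7 + \sqrt{-3 - 72} = -7 + \sqrt{-75} = -7 + 5 i \sqrt{3} \approx -7.0 + 8.6602 i$)
$u O{\left(8,-2 \right)} + 49 = \left(-7 + 5 i \sqrt{3}\right) 3 + 49 = \left(-21 + 15 i \sqrt{3}\right) + 49 = 28 + 15 i \sqrt{3}$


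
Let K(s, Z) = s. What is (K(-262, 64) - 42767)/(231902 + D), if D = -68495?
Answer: -14343/54469 ≈ -0.26332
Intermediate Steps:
(K(-262, 64) - 42767)/(231902 + D) = (-262 - 42767)/(231902 - 68495) = -43029/163407 = -43029*1/163407 = -14343/54469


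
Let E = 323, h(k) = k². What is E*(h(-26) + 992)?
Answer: 538764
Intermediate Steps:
E*(h(-26) + 992) = 323*((-26)² + 992) = 323*(676 + 992) = 323*1668 = 538764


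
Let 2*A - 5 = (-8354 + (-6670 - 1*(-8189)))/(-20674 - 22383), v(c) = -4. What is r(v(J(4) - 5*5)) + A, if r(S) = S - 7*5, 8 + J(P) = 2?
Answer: -1568163/43057 ≈ -36.421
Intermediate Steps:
J(P) = -6 (J(P) = -8 + 2 = -6)
r(S) = -35 + S (r(S) = S - 35 = -35 + S)
A = 111060/43057 (A = 5/2 + ((-8354 + (-6670 - 1*(-8189)))/(-20674 - 22383))/2 = 5/2 + ((-8354 + (-6670 + 8189))/(-43057))/2 = 5/2 + ((-8354 + 1519)*(-1/43057))/2 = 5/2 + (-6835*(-1/43057))/2 = 5/2 + (1/2)*(6835/43057) = 5/2 + 6835/86114 = 111060/43057 ≈ 2.5794)
r(v(J(4) - 5*5)) + A = (-35 - 4) + 111060/43057 = -39 + 111060/43057 = -1568163/43057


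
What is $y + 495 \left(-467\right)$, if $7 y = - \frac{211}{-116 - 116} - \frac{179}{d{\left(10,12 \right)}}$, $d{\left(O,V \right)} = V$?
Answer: $- \frac{1126245629}{4872} \approx -2.3117 \cdot 10^{5}$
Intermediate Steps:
$y = - \frac{9749}{4872}$ ($y = \frac{- \frac{211}{-116 - 116} - \frac{179}{12}}{7} = \frac{- \frac{211}{-232} - \frac{179}{12}}{7} = \frac{\left(-211\right) \left(- \frac{1}{232}\right) - \frac{179}{12}}{7} = \frac{\frac{211}{232} - \frac{179}{12}}{7} = \frac{1}{7} \left(- \frac{9749}{696}\right) = - \frac{9749}{4872} \approx -2.001$)
$y + 495 \left(-467\right) = - \frac{9749}{4872} + 495 \left(-467\right) = - \frac{9749}{4872} - 231165 = - \frac{1126245629}{4872}$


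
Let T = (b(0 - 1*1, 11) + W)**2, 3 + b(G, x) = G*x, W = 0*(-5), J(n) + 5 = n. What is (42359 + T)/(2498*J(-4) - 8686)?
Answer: -42555/31168 ≈ -1.3653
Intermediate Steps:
J(n) = -5 + n
W = 0
b(G, x) = -3 + G*x
T = 196 (T = ((-3 + (0 - 1*1)*11) + 0)**2 = ((-3 + (0 - 1)*11) + 0)**2 = ((-3 - 1*11) + 0)**2 = ((-3 - 11) + 0)**2 = (-14 + 0)**2 = (-14)**2 = 196)
(42359 + T)/(2498*J(-4) - 8686) = (42359 + 196)/(2498*(-5 - 4) - 8686) = 42555/(2498*(-9) - 8686) = 42555/(-22482 - 8686) = 42555/(-31168) = 42555*(-1/31168) = -42555/31168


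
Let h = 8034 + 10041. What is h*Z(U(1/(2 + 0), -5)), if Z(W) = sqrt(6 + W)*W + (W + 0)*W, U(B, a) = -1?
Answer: 18075 - 18075*sqrt(5) ≈ -22342.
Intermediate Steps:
Z(W) = W**2 + W*sqrt(6 + W) (Z(W) = W*sqrt(6 + W) + W*W = W*sqrt(6 + W) + W**2 = W**2 + W*sqrt(6 + W))
h = 18075
h*Z(U(1/(2 + 0), -5)) = 18075*(-(-1 + sqrt(6 - 1))) = 18075*(-(-1 + sqrt(5))) = 18075*(1 - sqrt(5)) = 18075 - 18075*sqrt(5)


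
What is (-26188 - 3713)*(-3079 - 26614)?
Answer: 887850393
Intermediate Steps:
(-26188 - 3713)*(-3079 - 26614) = -29901*(-29693) = 887850393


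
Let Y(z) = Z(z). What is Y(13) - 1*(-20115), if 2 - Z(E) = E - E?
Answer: 20117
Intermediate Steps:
Z(E) = 2 (Z(E) = 2 - (E - E) = 2 - 1*0 = 2 + 0 = 2)
Y(z) = 2
Y(13) - 1*(-20115) = 2 - 1*(-20115) = 2 + 20115 = 20117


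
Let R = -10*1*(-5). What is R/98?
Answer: 25/49 ≈ 0.51020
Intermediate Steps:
R = 50 (R = -10*(-5) = 50)
R/98 = 50/98 = 50*(1/98) = 25/49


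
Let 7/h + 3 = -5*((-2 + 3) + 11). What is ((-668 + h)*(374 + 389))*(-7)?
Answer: 32115433/9 ≈ 3.5684e+6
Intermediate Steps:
h = -1/9 (h = 7/(-3 - 5*((-2 + 3) + 11)) = 7/(-3 - 5*(1 + 11)) = 7/(-3 - 5*12) = 7/(-3 - 60) = 7/(-63) = 7*(-1/63) = -1/9 ≈ -0.11111)
((-668 + h)*(374 + 389))*(-7) = ((-668 - 1/9)*(374 + 389))*(-7) = -6013/9*763*(-7) = -4587919/9*(-7) = 32115433/9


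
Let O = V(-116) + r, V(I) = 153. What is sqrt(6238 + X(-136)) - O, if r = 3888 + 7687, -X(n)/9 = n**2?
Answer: -11728 + I*sqrt(160226) ≈ -11728.0 + 400.28*I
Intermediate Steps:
X(n) = -9*n**2
r = 11575
O = 11728 (O = 153 + 11575 = 11728)
sqrt(6238 + X(-136)) - O = sqrt(6238 - 9*(-136)**2) - 1*11728 = sqrt(6238 - 9*18496) - 11728 = sqrt(6238 - 166464) - 11728 = sqrt(-160226) - 11728 = I*sqrt(160226) - 11728 = -11728 + I*sqrt(160226)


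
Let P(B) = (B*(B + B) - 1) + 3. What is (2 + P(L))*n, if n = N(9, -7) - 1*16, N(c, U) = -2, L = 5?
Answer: -972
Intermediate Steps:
n = -18 (n = -2 - 1*16 = -2 - 16 = -18)
P(B) = 2 + 2*B² (P(B) = (B*(2*B) - 1) + 3 = (2*B² - 1) + 3 = (-1 + 2*B²) + 3 = 2 + 2*B²)
(2 + P(L))*n = (2 + (2 + 2*5²))*(-18) = (2 + (2 + 2*25))*(-18) = (2 + (2 + 50))*(-18) = (2 + 52)*(-18) = 54*(-18) = -972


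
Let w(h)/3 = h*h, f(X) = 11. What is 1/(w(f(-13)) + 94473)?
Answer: 1/94836 ≈ 1.0545e-5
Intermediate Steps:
w(h) = 3*h² (w(h) = 3*(h*h) = 3*h²)
1/(w(f(-13)) + 94473) = 1/(3*11² + 94473) = 1/(3*121 + 94473) = 1/(363 + 94473) = 1/94836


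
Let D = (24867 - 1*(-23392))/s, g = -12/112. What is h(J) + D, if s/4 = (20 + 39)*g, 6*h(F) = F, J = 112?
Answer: -111503/59 ≈ -1889.9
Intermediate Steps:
g = -3/28 (g = -12*1/112 = -3/28 ≈ -0.10714)
h(F) = F/6
s = -177/7 (s = 4*((20 + 39)*(-3/28)) = 4*(59*(-3/28)) = 4*(-177/28) = -177/7 ≈ -25.286)
D = -337813/177 (D = (24867 - 1*(-23392))/(-177/7) = (24867 + 23392)*(-7/177) = 48259*(-7/177) = -337813/177 ≈ -1908.5)
h(J) + D = (1/6)*112 - 337813/177 = 56/3 - 337813/177 = -111503/59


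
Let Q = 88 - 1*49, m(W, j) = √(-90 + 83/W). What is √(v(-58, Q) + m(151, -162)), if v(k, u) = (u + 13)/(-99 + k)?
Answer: √(-186147364 + 3721999*I*√2039557)/23707 ≈ 2.1369 + 2.213*I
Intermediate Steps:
Q = 39 (Q = 88 - 49 = 39)
v(k, u) = (13 + u)/(-99 + k)
√(v(-58, Q) + m(151, -162)) = √((13 + 39)/(-99 - 58) + √(-90 + 83/151)) = √(52/(-157) + √(-90 + 83*(1/151))) = √(-1/157*52 + √(-90 + 83/151)) = √(-52/157 + √(-13507/151)) = √(-52/157 + I*√2039557/151)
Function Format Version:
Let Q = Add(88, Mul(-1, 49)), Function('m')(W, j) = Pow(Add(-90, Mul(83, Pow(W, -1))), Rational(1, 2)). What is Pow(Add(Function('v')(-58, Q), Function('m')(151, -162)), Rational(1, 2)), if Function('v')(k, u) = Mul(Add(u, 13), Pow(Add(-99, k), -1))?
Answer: Mul(Rational(1, 23707), Pow(Add(-186147364, Mul(3721999, I, Pow(2039557, Rational(1, 2)))), Rational(1, 2))) ≈ Add(2.1369, Mul(2.2130, I))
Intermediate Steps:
Q = 39 (Q = Add(88, -49) = 39)
Function('v')(k, u) = Mul(Pow(Add(-99, k), -1), Add(13, u)) (Function('v')(k, u) = Mul(Add(13, u), Pow(Add(-99, k), -1)) = Mul(Pow(Add(-99, k), -1), Add(13, u)))
Pow(Add(Function('v')(-58, Q), Function('m')(151, -162)), Rational(1, 2)) = Pow(Add(Mul(Pow(Add(-99, -58), -1), Add(13, 39)), Pow(Add(-90, Mul(83, Pow(151, -1))), Rational(1, 2))), Rational(1, 2)) = Pow(Add(Mul(Pow(-157, -1), 52), Pow(Add(-90, Mul(83, Rational(1, 151))), Rational(1, 2))), Rational(1, 2)) = Pow(Add(Mul(Rational(-1, 157), 52), Pow(Add(-90, Rational(83, 151)), Rational(1, 2))), Rational(1, 2)) = Pow(Add(Rational(-52, 157), Pow(Rational(-13507, 151), Rational(1, 2))), Rational(1, 2)) = Pow(Add(Rational(-52, 157), Mul(Rational(1, 151), I, Pow(2039557, Rational(1, 2)))), Rational(1, 2))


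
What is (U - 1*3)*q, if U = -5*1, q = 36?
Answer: -288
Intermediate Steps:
U = -5
(U - 1*3)*q = (-5 - 1*3)*36 = (-5 - 3)*36 = -8*36 = -288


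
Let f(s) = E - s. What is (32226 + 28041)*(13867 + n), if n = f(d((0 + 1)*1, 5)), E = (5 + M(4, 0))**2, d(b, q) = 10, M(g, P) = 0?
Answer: 836626494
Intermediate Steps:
E = 25 (E = (5 + 0)**2 = 5**2 = 25)
f(s) = 25 - s
n = 15 (n = 25 - 1*10 = 25 - 10 = 15)
(32226 + 28041)*(13867 + n) = (32226 + 28041)*(13867 + 15) = 60267*13882 = 836626494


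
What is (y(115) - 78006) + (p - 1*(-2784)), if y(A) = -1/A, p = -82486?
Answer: -18136421/115 ≈ -1.5771e+5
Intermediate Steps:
(y(115) - 78006) + (p - 1*(-2784)) = (-1/115 - 78006) + (-82486 - 1*(-2784)) = (-1*1/115 - 78006) + (-82486 + 2784) = (-1/115 - 78006) - 79702 = -8970691/115 - 79702 = -18136421/115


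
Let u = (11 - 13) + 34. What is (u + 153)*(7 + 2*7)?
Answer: 3885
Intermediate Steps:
u = 32 (u = -2 + 34 = 32)
(u + 153)*(7 + 2*7) = (32 + 153)*(7 + 2*7) = 185*(7 + 14) = 185*21 = 3885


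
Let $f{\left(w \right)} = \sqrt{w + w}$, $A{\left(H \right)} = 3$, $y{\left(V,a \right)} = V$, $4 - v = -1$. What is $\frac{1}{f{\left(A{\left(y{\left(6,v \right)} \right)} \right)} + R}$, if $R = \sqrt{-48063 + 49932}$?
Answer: $\frac{1}{\sqrt{6} + \sqrt{1869}} \approx 0.021891$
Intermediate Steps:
$v = 5$ ($v = 4 - -1 = 4 + 1 = 5$)
$R = \sqrt{1869} \approx 43.232$
$f{\left(w \right)} = \sqrt{2} \sqrt{w}$ ($f{\left(w \right)} = \sqrt{2 w} = \sqrt{2} \sqrt{w}$)
$\frac{1}{f{\left(A{\left(y{\left(6,v \right)} \right)} \right)} + R} = \frac{1}{\sqrt{2} \sqrt{3} + \sqrt{1869}} = \frac{1}{\sqrt{6} + \sqrt{1869}}$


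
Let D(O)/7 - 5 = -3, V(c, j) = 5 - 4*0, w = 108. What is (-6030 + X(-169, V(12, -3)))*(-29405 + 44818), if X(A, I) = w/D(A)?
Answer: -649750428/7 ≈ -9.2822e+7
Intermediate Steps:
V(c, j) = 5 (V(c, j) = 5 + 0 = 5)
D(O) = 14 (D(O) = 35 + 7*(-3) = 35 - 21 = 14)
X(A, I) = 54/7 (X(A, I) = 108/14 = 108*(1/14) = 54/7)
(-6030 + X(-169, V(12, -3)))*(-29405 + 44818) = (-6030 + 54/7)*(-29405 + 44818) = -42156/7*15413 = -649750428/7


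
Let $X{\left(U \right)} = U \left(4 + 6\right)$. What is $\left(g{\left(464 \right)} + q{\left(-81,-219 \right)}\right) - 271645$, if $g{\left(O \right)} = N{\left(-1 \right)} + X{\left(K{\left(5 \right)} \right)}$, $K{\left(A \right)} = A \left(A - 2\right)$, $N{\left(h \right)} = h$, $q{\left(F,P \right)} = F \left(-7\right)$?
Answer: $-270929$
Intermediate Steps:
$q{\left(F,P \right)} = - 7 F$
$K{\left(A \right)} = A \left(-2 + A\right)$
$X{\left(U \right)} = 10 U$ ($X{\left(U \right)} = U 10 = 10 U$)
$g{\left(O \right)} = 149$ ($g{\left(O \right)} = -1 + 10 \cdot 5 \left(-2 + 5\right) = -1 + 10 \cdot 5 \cdot 3 = -1 + 10 \cdot 15 = -1 + 150 = 149$)
$\left(g{\left(464 \right)} + q{\left(-81,-219 \right)}\right) - 271645 = \left(149 - -567\right) - 271645 = \left(149 + 567\right) - 271645 = 716 - 271645 = -270929$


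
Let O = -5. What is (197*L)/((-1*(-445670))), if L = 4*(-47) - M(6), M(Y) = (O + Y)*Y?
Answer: -19109/222835 ≈ -0.085754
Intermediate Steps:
M(Y) = Y*(-5 + Y) (M(Y) = (-5 + Y)*Y = Y*(-5 + Y))
L = -194 (L = 4*(-47) - 6*(-5 + 6) = -188 - 6 = -194)
(197*L)/((-1*(-445670))) = (197*(-194))/((-1*(-445670))) = -38218/445670 = -38218*1/445670 = -19109/222835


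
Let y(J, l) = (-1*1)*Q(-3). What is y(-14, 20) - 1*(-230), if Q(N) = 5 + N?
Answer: 228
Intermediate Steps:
y(J, l) = -2 (y(J, l) = (-1*1)*(5 - 3) = -1*2 = -2)
y(-14, 20) - 1*(-230) = -2 - 1*(-230) = -2 + 230 = 228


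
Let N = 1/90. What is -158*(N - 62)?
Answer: 440741/45 ≈ 9794.3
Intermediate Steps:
N = 1/90 ≈ 0.011111
-158*(N - 62) = -158*(1/90 - 62) = -158*(-5579/90) = 440741/45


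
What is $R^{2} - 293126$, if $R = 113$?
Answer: $-280357$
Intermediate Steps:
$R^{2} - 293126 = 113^{2} - 293126 = 12769 - 293126 = -280357$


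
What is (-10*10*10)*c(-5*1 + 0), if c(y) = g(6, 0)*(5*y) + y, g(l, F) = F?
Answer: 5000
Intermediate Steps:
c(y) = y (c(y) = 0*(5*y) + y = 0 + y = y)
(-10*10*10)*c(-5*1 + 0) = (-10*10*10)*(-5*1 + 0) = (-100*10)*(-5 + 0) = -1000*(-5) = 5000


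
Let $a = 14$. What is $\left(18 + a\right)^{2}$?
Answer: $1024$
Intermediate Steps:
$\left(18 + a\right)^{2} = \left(18 + 14\right)^{2} = 32^{2} = 1024$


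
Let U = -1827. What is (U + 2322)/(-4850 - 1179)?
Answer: -495/6029 ≈ -0.082103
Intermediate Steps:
(U + 2322)/(-4850 - 1179) = (-1827 + 2322)/(-4850 - 1179) = 495/(-6029) = 495*(-1/6029) = -495/6029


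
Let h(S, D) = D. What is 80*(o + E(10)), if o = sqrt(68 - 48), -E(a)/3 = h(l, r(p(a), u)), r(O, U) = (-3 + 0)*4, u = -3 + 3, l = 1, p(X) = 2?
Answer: 2880 + 160*sqrt(5) ≈ 3237.8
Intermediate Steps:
u = 0
r(O, U) = -12 (r(O, U) = -3*4 = -12)
E(a) = 36 (E(a) = -3*(-12) = 36)
o = 2*sqrt(5) (o = sqrt(20) = 2*sqrt(5) ≈ 4.4721)
80*(o + E(10)) = 80*(2*sqrt(5) + 36) = 80*(36 + 2*sqrt(5)) = 2880 + 160*sqrt(5)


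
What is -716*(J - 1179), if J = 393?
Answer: 562776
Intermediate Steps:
-716*(J - 1179) = -716*(393 - 1179) = -716*(-786) = 562776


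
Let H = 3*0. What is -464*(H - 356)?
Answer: 165184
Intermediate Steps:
H = 0
-464*(H - 356) = -464*(0 - 356) = -464*(-356) = 165184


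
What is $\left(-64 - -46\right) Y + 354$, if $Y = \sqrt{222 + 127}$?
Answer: $354 - 18 \sqrt{349} \approx 17.732$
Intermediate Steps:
$Y = \sqrt{349} \approx 18.682$
$\left(-64 - -46\right) Y + 354 = \left(-64 - -46\right) \sqrt{349} + 354 = \left(-64 + 46\right) \sqrt{349} + 354 = - 18 \sqrt{349} + 354 = 354 - 18 \sqrt{349}$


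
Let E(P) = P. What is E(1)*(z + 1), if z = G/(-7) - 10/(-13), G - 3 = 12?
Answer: -34/91 ≈ -0.37363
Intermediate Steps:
G = 15 (G = 3 + 12 = 15)
z = -125/91 (z = 15/(-7) - 10/(-13) = 15*(-⅐) - 10*(-1/13) = -15/7 + 10/13 = -125/91 ≈ -1.3736)
E(1)*(z + 1) = 1*(-125/91 + 1) = 1*(-34/91) = -34/91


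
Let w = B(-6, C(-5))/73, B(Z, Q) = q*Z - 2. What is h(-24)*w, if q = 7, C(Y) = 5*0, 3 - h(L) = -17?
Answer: -880/73 ≈ -12.055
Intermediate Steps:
h(L) = 20 (h(L) = 3 - 1*(-17) = 3 + 17 = 20)
C(Y) = 0
B(Z, Q) = -2 + 7*Z (B(Z, Q) = 7*Z - 2 = -2 + 7*Z)
w = -44/73 (w = (-2 + 7*(-6))/73 = (-2 - 42)*(1/73) = -44*1/73 = -44/73 ≈ -0.60274)
h(-24)*w = 20*(-44/73) = -880/73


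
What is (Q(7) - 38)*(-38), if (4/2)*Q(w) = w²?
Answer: 513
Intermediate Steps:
Q(w) = w²/2
(Q(7) - 38)*(-38) = ((½)*7² - 38)*(-38) = ((½)*49 - 38)*(-38) = (49/2 - 38)*(-38) = -27/2*(-38) = 513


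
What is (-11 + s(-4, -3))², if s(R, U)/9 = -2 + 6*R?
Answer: 60025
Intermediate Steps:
s(R, U) = -18 + 54*R (s(R, U) = 9*(-2 + 6*R) = -18 + 54*R)
(-11 + s(-4, -3))² = (-11 + (-18 + 54*(-4)))² = (-11 + (-18 - 216))² = (-11 - 234)² = (-245)² = 60025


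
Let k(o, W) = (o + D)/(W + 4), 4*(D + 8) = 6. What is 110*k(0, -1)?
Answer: -715/3 ≈ -238.33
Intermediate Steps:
D = -13/2 (D = -8 + (¼)*6 = -8 + 3/2 = -13/2 ≈ -6.5000)
k(o, W) = (-13/2 + o)/(4 + W) (k(o, W) = (o - 13/2)/(W + 4) = (-13/2 + o)/(4 + W))
110*k(0, -1) = 110*((-13/2 + 0)/(4 - 1)) = 110*(-13/2/3) = 110*((⅓)*(-13/2)) = 110*(-13/6) = -715/3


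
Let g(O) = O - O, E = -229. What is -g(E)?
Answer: 0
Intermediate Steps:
g(O) = 0
-g(E) = -1*0 = 0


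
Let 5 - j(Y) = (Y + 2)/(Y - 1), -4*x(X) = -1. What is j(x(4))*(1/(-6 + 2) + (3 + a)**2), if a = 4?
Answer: 390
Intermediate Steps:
x(X) = 1/4 (x(X) = -1/4*(-1) = 1/4)
j(Y) = 5 - (2 + Y)/(-1 + Y) (j(Y) = 5 - (Y + 2)/(Y - 1) = 5 - (2 + Y)/(-1 + Y))
j(x(4))*(1/(-6 + 2) + (3 + a)**2) = ((-7 + 4*(1/4))/(-1 + 1/4))*(1/(-6 + 2) + (3 + 4)**2) = ((-7 + 1)/(-3/4))*(1/(-4) + 7**2) = (-4/3*(-6))*(-1/4 + 49) = 8*(195/4) = 390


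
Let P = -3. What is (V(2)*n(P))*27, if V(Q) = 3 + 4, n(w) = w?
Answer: -567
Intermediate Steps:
V(Q) = 7
(V(2)*n(P))*27 = (7*(-3))*27 = -21*27 = -567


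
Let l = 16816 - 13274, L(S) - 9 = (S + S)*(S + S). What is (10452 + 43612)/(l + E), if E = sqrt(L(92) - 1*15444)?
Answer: 191494688/12527343 - 702832*sqrt(109)/12527343 ≈ 14.700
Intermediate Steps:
L(S) = 9 + 4*S**2 (L(S) = 9 + (S + S)*(S + S) = 9 + (2*S)*(2*S) = 9 + 4*S**2)
E = 13*sqrt(109) (E = sqrt((9 + 4*92**2) - 1*15444) = sqrt((9 + 4*8464) - 15444) = sqrt((9 + 33856) - 15444) = sqrt(33865 - 15444) = sqrt(18421) = 13*sqrt(109) ≈ 135.72)
l = 3542
(10452 + 43612)/(l + E) = (10452 + 43612)/(3542 + 13*sqrt(109)) = 54064/(3542 + 13*sqrt(109))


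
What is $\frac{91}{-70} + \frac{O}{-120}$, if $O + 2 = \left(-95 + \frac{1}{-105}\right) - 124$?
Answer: $\frac{3413}{6300} \approx 0.54175$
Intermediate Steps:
$O = - \frac{23206}{105}$ ($O = -2 - \left(219 + \frac{1}{105}\right) = -2 - \frac{22996}{105} = - \frac{23206}{105} \approx -221.01$)
$\frac{91}{-70} + \frac{O}{-120} = \frac{91}{-70} - \frac{23206}{105 \left(-120\right)} = 91 \left(- \frac{1}{70}\right) - - \frac{11603}{6300} = - \frac{13}{10} + \frac{11603}{6300} = \frac{3413}{6300}$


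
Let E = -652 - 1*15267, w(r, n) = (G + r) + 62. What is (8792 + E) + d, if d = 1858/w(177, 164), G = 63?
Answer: -1075248/151 ≈ -7120.8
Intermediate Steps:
w(r, n) = 125 + r (w(r, n) = (63 + r) + 62 = 125 + r)
d = 929/151 (d = 1858/(125 + 177) = 1858/302 = 1858*(1/302) = 929/151 ≈ 6.1523)
E = -15919 (E = -652 - 15267 = -15919)
(8792 + E) + d = (8792 - 15919) + 929/151 = -7127 + 929/151 = -1075248/151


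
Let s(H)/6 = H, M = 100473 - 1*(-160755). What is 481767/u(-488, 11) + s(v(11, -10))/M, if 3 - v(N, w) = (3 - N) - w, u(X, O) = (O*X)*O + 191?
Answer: -6991704263/854172022 ≈ -8.1854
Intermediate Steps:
u(X, O) = 191 + X*O² (u(X, O) = X*O² + 191 = 191 + X*O²)
v(N, w) = N + w (v(N, w) = 3 - ((3 - N) - w) = 3 - (3 - N - w) = 3 + (-3 + N + w) = N + w)
M = 261228 (M = 100473 + 160755 = 261228)
s(H) = 6*H
481767/u(-488, 11) + s(v(11, -10))/M = 481767/(191 - 488*11²) + (6*(11 - 10))/261228 = 481767/(191 - 488*121) + (6*1)*(1/261228) = 481767/(191 - 59048) + 6*(1/261228) = 481767/(-58857) + 1/43538 = 481767*(-1/58857) + 1/43538 = -160589/19619 + 1/43538 = -6991704263/854172022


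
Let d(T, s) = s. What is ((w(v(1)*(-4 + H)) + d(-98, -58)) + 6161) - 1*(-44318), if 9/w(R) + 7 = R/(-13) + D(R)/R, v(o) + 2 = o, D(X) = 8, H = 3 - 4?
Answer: 18957711/376 ≈ 50419.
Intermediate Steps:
H = -1
v(o) = -2 + o
w(R) = 9/(-7 + 8/R - R/13) (w(R) = 9/(-7 + (R/(-13) + 8/R)) = 9/(-7 + (R*(-1/13) + 8/R)) = 9/(-7 + (-R/13 + 8/R)) = 9/(-7 + (8/R - R/13)) = 9/(-7 + 8/R - R/13))
((w(v(1)*(-4 + H)) + d(-98, -58)) + 6161) - 1*(-44318) = ((-117*(-2 + 1)*(-4 - 1)/(-104 + ((-2 + 1)*(-4 - 1))² + 91*((-2 + 1)*(-4 - 1))) - 58) + 6161) - 1*(-44318) = ((-117*(-1*(-5))/(-104 + (-1*(-5))² + 91*(-1*(-5))) - 58) + 6161) + 44318 = ((-117*5/(-104 + 5² + 91*5) - 58) + 6161) + 44318 = ((-117*5/(-104 + 25 + 455) - 58) + 6161) + 44318 = ((-117*5/376 - 58) + 6161) + 44318 = ((-117*5*1/376 - 58) + 6161) + 44318 = ((-585/376 - 58) + 6161) + 44318 = (-22393/376 + 6161) + 44318 = 2294143/376 + 44318 = 18957711/376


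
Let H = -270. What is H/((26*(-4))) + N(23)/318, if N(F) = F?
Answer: 22063/8268 ≈ 2.6685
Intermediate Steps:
H/((26*(-4))) + N(23)/318 = -270/(26*(-4)) + 23/318 = -270/(-104) + 23*(1/318) = -270*(-1/104) + 23/318 = 135/52 + 23/318 = 22063/8268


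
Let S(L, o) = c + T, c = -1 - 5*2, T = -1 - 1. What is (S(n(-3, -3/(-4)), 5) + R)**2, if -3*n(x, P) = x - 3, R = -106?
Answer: 14161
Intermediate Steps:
T = -2
c = -11 (c = -1 - 10 = -11)
n(x, P) = 1 - x/3 (n(x, P) = -(x - 3)/3 = -(-3 + x)/3 = 1 - x/3)
S(L, o) = -13 (S(L, o) = -11 - 2 = -13)
(S(n(-3, -3/(-4)), 5) + R)**2 = (-13 - 106)**2 = (-119)**2 = 14161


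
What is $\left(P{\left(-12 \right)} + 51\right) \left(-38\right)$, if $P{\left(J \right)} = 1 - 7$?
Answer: $-1710$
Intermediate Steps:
$P{\left(J \right)} = -6$ ($P{\left(J \right)} = 1 - 7 = -6$)
$\left(P{\left(-12 \right)} + 51\right) \left(-38\right) = \left(-6 + 51\right) \left(-38\right) = 45 \left(-38\right) = -1710$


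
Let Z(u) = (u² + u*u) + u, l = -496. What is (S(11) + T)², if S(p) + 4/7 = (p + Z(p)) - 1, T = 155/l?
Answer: 861833449/12544 ≈ 68705.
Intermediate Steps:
T = -5/16 (T = 155/(-496) = 155*(-1/496) = -5/16 ≈ -0.31250)
Z(u) = u + 2*u² (Z(u) = (u² + u²) + u = 2*u² + u = u + 2*u²)
S(p) = -11/7 + p + p*(1 + 2*p) (S(p) = -4/7 + ((p + p*(1 + 2*p)) - 1) = -4/7 + (-1 + p + p*(1 + 2*p)) = -11/7 + p + p*(1 + 2*p))
(S(11) + T)² = ((-11/7 + 2*11 + 2*11²) - 5/16)² = ((-11/7 + 22 + 2*121) - 5/16)² = ((-11/7 + 22 + 242) - 5/16)² = (1837/7 - 5/16)² = (29357/112)² = 861833449/12544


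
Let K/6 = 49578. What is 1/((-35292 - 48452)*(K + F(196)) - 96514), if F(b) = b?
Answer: -1/24927670530 ≈ -4.0116e-11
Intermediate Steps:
K = 297468 (K = 6*49578 = 297468)
1/((-35292 - 48452)*(K + F(196)) - 96514) = 1/((-35292 - 48452)*(297468 + 196) - 96514) = 1/(-83744*297664 - 96514) = 1/(-24927574016 - 96514) = 1/(-24927670530) = -1/24927670530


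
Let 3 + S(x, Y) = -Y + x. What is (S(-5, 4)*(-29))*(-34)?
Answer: -11832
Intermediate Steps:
S(x, Y) = -3 + x - Y (S(x, Y) = -3 + (-Y + x) = -3 + (x - Y) = -3 + x - Y)
(S(-5, 4)*(-29))*(-34) = ((-3 - 5 - 1*4)*(-29))*(-34) = ((-3 - 5 - 4)*(-29))*(-34) = -12*(-29)*(-34) = 348*(-34) = -11832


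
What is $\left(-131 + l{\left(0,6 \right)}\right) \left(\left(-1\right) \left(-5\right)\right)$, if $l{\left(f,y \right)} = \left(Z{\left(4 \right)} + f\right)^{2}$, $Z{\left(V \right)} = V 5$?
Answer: $1345$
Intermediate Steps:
$Z{\left(V \right)} = 5 V$
$l{\left(f,y \right)} = \left(20 + f\right)^{2}$ ($l{\left(f,y \right)} = \left(5 \cdot 4 + f\right)^{2} = \left(20 + f\right)^{2}$)
$\left(-131 + l{\left(0,6 \right)}\right) \left(\left(-1\right) \left(-5\right)\right) = \left(-131 + \left(20 + 0\right)^{2}\right) \left(\left(-1\right) \left(-5\right)\right) = \left(-131 + 20^{2}\right) 5 = \left(-131 + 400\right) 5 = 269 \cdot 5 = 1345$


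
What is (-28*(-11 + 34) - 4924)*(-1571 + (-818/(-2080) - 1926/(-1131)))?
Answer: 567817668/65 ≈ 8.7356e+6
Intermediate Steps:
(-28*(-11 + 34) - 4924)*(-1571 + (-818/(-2080) - 1926/(-1131))) = (-28*23 - 4924)*(-1571 + (-818*(-1/2080) - 1926*(-1/1131))) = (-644 - 4924)*(-1571 + (409/1040 + 642/377)) = -5568*(-1571 + 63221/30160) = -5568*(-47318139/30160) = 567817668/65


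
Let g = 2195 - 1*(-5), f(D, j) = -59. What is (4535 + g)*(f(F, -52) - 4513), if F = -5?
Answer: -30792420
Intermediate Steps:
g = 2200 (g = 2195 + 5 = 2200)
(4535 + g)*(f(F, -52) - 4513) = (4535 + 2200)*(-59 - 4513) = 6735*(-4572) = -30792420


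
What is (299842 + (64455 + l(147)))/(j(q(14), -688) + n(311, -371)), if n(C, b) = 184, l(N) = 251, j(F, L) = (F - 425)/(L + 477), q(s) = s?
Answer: 76919628/39235 ≈ 1960.5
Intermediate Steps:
j(F, L) = (-425 + F)/(477 + L)
(299842 + (64455 + l(147)))/(j(q(14), -688) + n(311, -371)) = (299842 + (64455 + 251))/((-425 + 14)/(477 - 688) + 184) = (299842 + 64706)/(-411/(-211) + 184) = 364548/(-1/211*(-411) + 184) = 364548/(411/211 + 184) = 364548/(39235/211) = 364548*(211/39235) = 76919628/39235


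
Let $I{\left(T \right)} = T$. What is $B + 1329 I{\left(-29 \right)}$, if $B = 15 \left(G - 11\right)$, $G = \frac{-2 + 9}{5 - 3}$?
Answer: $- \frac{77307}{2} \approx -38654.0$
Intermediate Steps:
$G = \frac{7}{2} \approx 3.5$
$B = - \frac{225}{2}$ ($B = 15 \left(\frac{7}{2} - 11\right) = 15 \left(- \frac{15}{2}\right) = - \frac{225}{2} \approx -112.5$)
$B + 1329 I{\left(-29 \right)} = - \frac{225}{2} + 1329 \left(-29\right) = - \frac{225}{2} - 38541 = - \frac{77307}{2}$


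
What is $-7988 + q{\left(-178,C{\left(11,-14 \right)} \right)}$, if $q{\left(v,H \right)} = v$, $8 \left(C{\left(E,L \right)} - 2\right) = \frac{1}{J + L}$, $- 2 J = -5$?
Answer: $-8166$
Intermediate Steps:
$J = \frac{5}{2}$ ($J = \left(- \frac{1}{2}\right) \left(-5\right) = \frac{5}{2} \approx 2.5$)
$C{\left(E,L \right)} = 2 + \frac{1}{8 \left(\frac{5}{2} + L\right)}$
$-7988 + q{\left(-178,C{\left(11,-14 \right)} \right)} = -7988 - 178 = -8166$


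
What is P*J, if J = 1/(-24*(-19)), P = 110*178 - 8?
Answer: 1631/38 ≈ 42.921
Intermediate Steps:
P = 19572 (P = 19580 - 8 = 19572)
J = 1/456 (J = -1/24*(-1/19) = 1/456 ≈ 0.0021930)
P*J = 19572*(1/456) = 1631/38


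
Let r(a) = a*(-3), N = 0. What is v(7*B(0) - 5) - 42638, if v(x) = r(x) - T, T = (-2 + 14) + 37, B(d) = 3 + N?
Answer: -42735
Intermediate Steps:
B(d) = 3 (B(d) = 3 + 0 = 3)
r(a) = -3*a
T = 49 (T = 12 + 37 = 49)
v(x) = -49 - 3*x (v(x) = -3*x - 1*49 = -3*x - 49 = -49 - 3*x)
v(7*B(0) - 5) - 42638 = (-49 - 3*(7*3 - 5)) - 42638 = (-49 - 3*(21 - 5)) - 42638 = (-49 - 3*16) - 42638 = (-49 - 48) - 42638 = -97 - 42638 = -42735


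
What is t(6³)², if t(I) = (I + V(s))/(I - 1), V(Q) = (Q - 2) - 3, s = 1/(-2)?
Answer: 177241/184900 ≈ 0.95858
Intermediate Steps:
s = -½ ≈ -0.50000
V(Q) = -5 + Q (V(Q) = (-2 + Q) - 3 = -5 + Q)
t(I) = (-11/2 + I)/(-1 + I) (t(I) = (I + (-5 - ½))/(I - 1) = (I - 11/2)/(-1 + I) = (-11/2 + I)/(-1 + I))
t(6³)² = ((-11/2 + 6³)/(-1 + 6³))² = ((-11/2 + 216)/(-1 + 216))² = ((421/2)/215)² = ((1/215)*(421/2))² = (421/430)² = 177241/184900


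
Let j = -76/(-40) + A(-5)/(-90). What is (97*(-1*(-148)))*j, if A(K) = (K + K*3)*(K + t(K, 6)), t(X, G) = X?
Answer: -208162/45 ≈ -4625.8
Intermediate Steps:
A(K) = 8*K**2 (A(K) = (K + K*3)*(K + K) = (K + 3*K)*(2*K) = (4*K)*(2*K) = 8*K**2)
j = -29/90 (j = -76/(-40) + (8*(-5)**2)/(-90) = -76*(-1/40) + (8*25)*(-1/90) = 19/10 + 200*(-1/90) = 19/10 - 20/9 = -29/90 ≈ -0.32222)
(97*(-1*(-148)))*j = (97*(-1*(-148)))*(-29/90) = (97*148)*(-29/90) = 14356*(-29/90) = -208162/45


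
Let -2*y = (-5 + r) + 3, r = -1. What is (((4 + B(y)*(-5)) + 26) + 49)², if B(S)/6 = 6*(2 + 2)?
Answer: 410881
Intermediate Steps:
y = 3/2 (y = -((-5 - 1) + 3)/2 = -(-6 + 3)/2 = -½*(-3) = 3/2 ≈ 1.5000)
B(S) = 144 (B(S) = 6*(6*(2 + 2)) = 6*(6*4) = 6*24 = 144)
(((4 + B(y)*(-5)) + 26) + 49)² = (((4 + 144*(-5)) + 26) + 49)² = (((4 - 720) + 26) + 49)² = ((-716 + 26) + 49)² = (-690 + 49)² = (-641)² = 410881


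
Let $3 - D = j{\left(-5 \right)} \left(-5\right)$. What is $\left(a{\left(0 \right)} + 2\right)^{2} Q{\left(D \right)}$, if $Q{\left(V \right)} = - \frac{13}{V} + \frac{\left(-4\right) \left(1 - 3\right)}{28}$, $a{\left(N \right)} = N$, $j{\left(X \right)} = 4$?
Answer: $- \frac{180}{161} \approx -1.118$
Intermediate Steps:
$D = 23$ ($D = 3 - 4 \left(-5\right) = 3 - -20 = 3 + 20 = 23$)
$Q{\left(V \right)} = \frac{2}{7} - \frac{13}{V}$ ($Q{\left(V \right)} = - \frac{13}{V} + \left(-4\right) \left(-2\right) \frac{1}{28} = - \frac{13}{V} + 8 \cdot \frac{1}{28} = - \frac{13}{V} + \frac{2}{7} = \frac{2}{7} - \frac{13}{V}$)
$\left(a{\left(0 \right)} + 2\right)^{2} Q{\left(D \right)} = \left(0 + 2\right)^{2} \left(\frac{2}{7} - \frac{13}{23}\right) = 2^{2} \left(\frac{2}{7} - \frac{13}{23}\right) = 4 \left(\frac{2}{7} - \frac{13}{23}\right) = 4 \left(- \frac{45}{161}\right) = - \frac{180}{161}$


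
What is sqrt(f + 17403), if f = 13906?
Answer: sqrt(31309) ≈ 176.94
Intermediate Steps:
sqrt(f + 17403) = sqrt(13906 + 17403) = sqrt(31309)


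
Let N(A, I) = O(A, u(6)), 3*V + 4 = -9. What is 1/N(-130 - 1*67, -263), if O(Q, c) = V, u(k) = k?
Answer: -3/13 ≈ -0.23077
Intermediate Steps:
V = -13/3 (V = -4/3 + (⅓)*(-9) = -4/3 - 3 = -13/3 ≈ -4.3333)
O(Q, c) = -13/3
N(A, I) = -13/3
1/N(-130 - 1*67, -263) = 1/(-13/3) = -3/13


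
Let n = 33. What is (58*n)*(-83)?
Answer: -158862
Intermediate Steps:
(58*n)*(-83) = (58*33)*(-83) = 1914*(-83) = -158862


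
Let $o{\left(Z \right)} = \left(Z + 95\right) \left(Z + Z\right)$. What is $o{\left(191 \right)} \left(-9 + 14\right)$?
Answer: $546260$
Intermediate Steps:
$o{\left(Z \right)} = 2 Z \left(95 + Z\right)$ ($o{\left(Z \right)} = \left(95 + Z\right) 2 Z = 2 Z \left(95 + Z\right)$)
$o{\left(191 \right)} \left(-9 + 14\right) = 2 \cdot 191 \left(95 + 191\right) \left(-9 + 14\right) = 2 \cdot 191 \cdot 286 \cdot 5 = 109252 \cdot 5 = 546260$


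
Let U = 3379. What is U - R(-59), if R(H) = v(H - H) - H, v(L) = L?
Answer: 3320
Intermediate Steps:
R(H) = -H (R(H) = (H - H) - H = 0 - H = -H)
U - R(-59) = 3379 - (-1)*(-59) = 3379 - 1*59 = 3379 - 59 = 3320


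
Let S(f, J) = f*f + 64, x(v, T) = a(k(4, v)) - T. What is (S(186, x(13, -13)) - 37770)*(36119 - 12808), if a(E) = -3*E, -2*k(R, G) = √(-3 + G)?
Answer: -72497210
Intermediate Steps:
k(R, G) = -√(-3 + G)/2
x(v, T) = -T + 3*√(-3 + v)/2 (x(v, T) = -(-3)*√(-3 + v)/2 - T = 3*√(-3 + v)/2 - T = -T + 3*√(-3 + v)/2)
S(f, J) = 64 + f² (S(f, J) = f² + 64 = 64 + f²)
(S(186, x(13, -13)) - 37770)*(36119 - 12808) = ((64 + 186²) - 37770)*(36119 - 12808) = ((64 + 34596) - 37770)*23311 = (34660 - 37770)*23311 = -3110*23311 = -72497210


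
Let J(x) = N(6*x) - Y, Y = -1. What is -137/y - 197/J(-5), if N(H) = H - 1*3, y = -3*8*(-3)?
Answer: 1225/288 ≈ 4.2535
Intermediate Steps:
y = 72 (y = -24*(-3) = 72)
N(H) = -3 + H (N(H) = H - 3 = -3 + H)
J(x) = -2 + 6*x (J(x) = (-3 + 6*x) - 1*(-1) = (-3 + 6*x) + 1 = -2 + 6*x)
-137/y - 197/J(-5) = -137/72 - 197/(-2 + 6*(-5)) = -137*1/72 - 197/(-2 - 30) = -137/72 - 197/(-32) = -137/72 - 197*(-1/32) = -137/72 + 197/32 = 1225/288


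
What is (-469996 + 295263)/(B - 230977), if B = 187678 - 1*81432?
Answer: 174733/124731 ≈ 1.4009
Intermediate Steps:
B = 106246 (B = 187678 - 81432 = 106246)
(-469996 + 295263)/(B - 230977) = (-469996 + 295263)/(106246 - 230977) = -174733/(-124731) = -174733*(-1/124731) = 174733/124731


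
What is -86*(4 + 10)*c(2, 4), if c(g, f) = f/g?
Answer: -2408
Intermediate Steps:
-86*(4 + 10)*c(2, 4) = -86*(4 + 10)*4/2 = -1204*4*(½) = -1204*2 = -86*28 = -2408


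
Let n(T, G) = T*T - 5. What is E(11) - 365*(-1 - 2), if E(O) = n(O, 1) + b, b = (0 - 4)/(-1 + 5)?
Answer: 1210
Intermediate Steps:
n(T, G) = -5 + T² (n(T, G) = T² - 5 = -5 + T²)
b = -1 (b = -4/4 = -4*¼ = -1)
E(O) = -6 + O² (E(O) = (-5 + O²) - 1 = -6 + O²)
E(11) - 365*(-1 - 2) = (-6 + 11²) - 365*(-1 - 2) = (-6 + 121) - 365*(-3) = 115 - 73*(-15) = 115 + 1095 = 1210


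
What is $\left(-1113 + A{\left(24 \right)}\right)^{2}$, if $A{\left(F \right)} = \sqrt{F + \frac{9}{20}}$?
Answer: $\frac{\left(11130 - \sqrt{2445}\right)^{2}}{100} \approx 1.2278 \cdot 10^{6}$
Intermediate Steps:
$A{\left(F \right)} = \sqrt{\frac{9}{20} + F}$ ($A{\left(F \right)} = \sqrt{F + 9 \cdot \frac{1}{20}} = \sqrt{F + \frac{9}{20}} = \sqrt{\frac{9}{20} + F}$)
$\left(-1113 + A{\left(24 \right)}\right)^{2} = \left(-1113 + \frac{\sqrt{45 + 100 \cdot 24}}{10}\right)^{2} = \left(-1113 + \frac{\sqrt{45 + 2400}}{10}\right)^{2} = \left(-1113 + \frac{\sqrt{2445}}{10}\right)^{2}$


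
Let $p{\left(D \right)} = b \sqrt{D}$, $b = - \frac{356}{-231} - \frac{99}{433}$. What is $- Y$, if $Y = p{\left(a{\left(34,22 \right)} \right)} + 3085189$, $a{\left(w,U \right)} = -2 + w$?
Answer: $-3085189 - \frac{525116 \sqrt{2}}{100023} \approx -3.0852 \cdot 10^{6}$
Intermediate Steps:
$b = \frac{131279}{100023}$ ($b = \left(-356\right) \left(- \frac{1}{231}\right) - \frac{99}{433} = \frac{356}{231} - \frac{99}{433} = \frac{131279}{100023} \approx 1.3125$)
$p{\left(D \right)} = \frac{131279 \sqrt{D}}{100023}$
$Y = 3085189 + \frac{525116 \sqrt{2}}{100023}$ ($Y = \frac{131279 \sqrt{-2 + 34}}{100023} + 3085189 = \frac{131279 \sqrt{32}}{100023} + 3085189 = \frac{131279 \cdot 4 \sqrt{2}}{100023} + 3085189 = \frac{525116 \sqrt{2}}{100023} + 3085189 = 3085189 + \frac{525116 \sqrt{2}}{100023} \approx 3.0852 \cdot 10^{6}$)
$- Y = - (3085189 + \frac{525116 \sqrt{2}}{100023}) = -3085189 - \frac{525116 \sqrt{2}}{100023}$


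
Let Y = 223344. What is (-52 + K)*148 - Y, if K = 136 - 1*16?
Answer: -213280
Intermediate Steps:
K = 120 (K = 136 - 16 = 120)
(-52 + K)*148 - Y = (-52 + 120)*148 - 1*223344 = 68*148 - 223344 = 10064 - 223344 = -213280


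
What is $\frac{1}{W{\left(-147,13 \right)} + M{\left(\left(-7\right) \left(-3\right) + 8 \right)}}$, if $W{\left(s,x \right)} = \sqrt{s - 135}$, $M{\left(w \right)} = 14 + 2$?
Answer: $\frac{8}{269} - \frac{i \sqrt{282}}{538} \approx 0.02974 - 0.031213 i$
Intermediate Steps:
$M{\left(w \right)} = 16$
$W{\left(s,x \right)} = \sqrt{-135 + s}$
$\frac{1}{W{\left(-147,13 \right)} + M{\left(\left(-7\right) \left(-3\right) + 8 \right)}} = \frac{1}{\sqrt{-135 - 147} + 16} = \frac{1}{\sqrt{-282} + 16} = \frac{1}{i \sqrt{282} + 16} = \frac{1}{16 + i \sqrt{282}}$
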